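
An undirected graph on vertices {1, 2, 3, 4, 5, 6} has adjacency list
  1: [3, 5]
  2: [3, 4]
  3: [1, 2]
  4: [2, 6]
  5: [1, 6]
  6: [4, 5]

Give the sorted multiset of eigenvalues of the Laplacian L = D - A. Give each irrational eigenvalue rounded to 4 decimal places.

Reading degrees in the order [1, 2, 3, 4, 5, 6] gives [2, 2, 2, 2, 2, 2]; set D = diag(2, 2, 2, 2, 2, 2) and form L = D - A. L is symmetric positive semidefinite, so every eigenvalue is real and nonnegative. The single zero eigenvalue shows the graph is connected. By the matrix-tree theorem the graph has (1/6) * product of the nonzero eigenvalues = 6 spanning trees.

[0, 1, 1, 3, 3, 4]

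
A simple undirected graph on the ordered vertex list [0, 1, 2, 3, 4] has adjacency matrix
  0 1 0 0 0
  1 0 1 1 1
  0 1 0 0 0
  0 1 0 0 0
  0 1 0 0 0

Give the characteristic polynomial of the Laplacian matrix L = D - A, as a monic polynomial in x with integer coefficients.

x^5 - 8x^4 + 18x^3 - 16x^2 + 5x

Reading degrees in the order [0, 1, 2, 3, 4] gives [1, 4, 1, 1, 1]; set D = diag(1, 4, 1, 1, 1) and form L = D - A. L has integer entries, so p(x) = det(xI - L) has integer coefficients. Expanding the determinant yields x^5 - 8x^4 + 18x^3 - 16x^2 + 5x. The coefficient of x^4 equals -trace(L) = -8, matching the sum of degrees. The largest eigenvalue, 5, is at most the vertex count 5.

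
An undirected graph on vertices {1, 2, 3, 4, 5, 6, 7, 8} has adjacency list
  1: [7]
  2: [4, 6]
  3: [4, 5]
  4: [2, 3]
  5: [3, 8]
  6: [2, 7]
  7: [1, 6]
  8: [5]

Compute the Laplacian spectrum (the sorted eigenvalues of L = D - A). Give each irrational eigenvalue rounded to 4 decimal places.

Each diagonal entry of L is the vertex degree and each off-diagonal entry is -1 where an edge is present, 0 otherwise; in the order [1, 2, 3, 4, 5, 6, 7, 8] the diagonal is [1, 2, 2, 2, 2, 2, 2, 1]. L is symmetric positive semidefinite, so every eigenvalue is real and nonnegative. The largest eigenvalue, 3.8478, is at most the vertex count 8.

[0, 0.1522, 0.5858, 1.2346, 2, 2.7654, 3.4142, 3.8478]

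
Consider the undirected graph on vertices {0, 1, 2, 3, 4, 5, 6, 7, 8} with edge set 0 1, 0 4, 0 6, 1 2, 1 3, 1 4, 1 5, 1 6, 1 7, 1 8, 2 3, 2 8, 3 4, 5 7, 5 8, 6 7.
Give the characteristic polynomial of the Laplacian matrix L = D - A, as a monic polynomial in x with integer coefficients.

x^9 - 32x^8 + 428x^7 - 3136x^6 + 13786x^5 - 37232x^4 + 60276x^3 - 53424x^2 + 19845x

With the vertex order [0, 1, 2, 3, 4, 5, 6, 7, 8], the degrees are [3, 8, 3, 3, 3, 3, 3, 3, 3], giving D = diag(3, 8, 3, 3, 3, 3, 3, 3, 3) and L = D - A. Computing det(xI - L) by cofactor expansion (or equivalently via sum-over-permutations) gives x^9 - 32x^8 + 428x^7 - 3136x^6 + 13786x^5 - 37232x^4 + 60276x^3 - 53424x^2 + 19845x. The coefficient of x^8 equals -trace(L) = -32, matching the sum of degrees. The largest eigenvalue, 9, is at most the vertex count 9.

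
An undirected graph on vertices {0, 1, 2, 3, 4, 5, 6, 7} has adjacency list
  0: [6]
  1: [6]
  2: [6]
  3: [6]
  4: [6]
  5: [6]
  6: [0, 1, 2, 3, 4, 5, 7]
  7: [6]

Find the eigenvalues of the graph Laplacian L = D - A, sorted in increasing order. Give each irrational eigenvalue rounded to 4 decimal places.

Each diagonal entry of L is the vertex degree and each off-diagonal entry is -1 where an edge is present, 0 otherwise; in the order [0, 1, 2, 3, 4, 5, 6, 7] the diagonal is [1, 1, 1, 1, 1, 1, 7, 1]. Diagonalising L (or applying a numerical eigensolver to the 8x8 matrix) gives the spectrum above. The single zero eigenvalue shows the graph is connected.

[0, 1, 1, 1, 1, 1, 1, 8]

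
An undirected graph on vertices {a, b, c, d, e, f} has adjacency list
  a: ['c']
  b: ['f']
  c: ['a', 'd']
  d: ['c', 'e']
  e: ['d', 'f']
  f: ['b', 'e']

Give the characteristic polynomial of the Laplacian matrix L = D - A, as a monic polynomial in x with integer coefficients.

x^6 - 10x^5 + 36x^4 - 56x^3 + 35x^2 - 6x

With the vertex order [a, b, c, d, e, f], the degrees are [1, 1, 2, 2, 2, 2], giving D = diag(1, 1, 2, 2, 2, 2) and L = D - A. Computing det(xI - L) by cofactor expansion (or equivalently via sum-over-permutations) gives x^6 - 10x^5 + 36x^4 - 56x^3 + 35x^2 - 6x. The coefficient of x^5 equals -trace(L) = -10, matching the sum of degrees. There is one zero in the spectrum, matching the 1 component.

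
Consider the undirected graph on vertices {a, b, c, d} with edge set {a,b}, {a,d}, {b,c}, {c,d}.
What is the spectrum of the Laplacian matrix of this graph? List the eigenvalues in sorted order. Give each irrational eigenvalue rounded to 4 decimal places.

Each diagonal entry of L is the vertex degree and each off-diagonal entry is -1 where an edge is present, 0 otherwise; in the order [a, b, c, d] the diagonal is [2, 2, 2, 2]. L is symmetric positive semidefinite, so every eigenvalue is real and nonnegative. The single zero eigenvalue shows the graph is connected. By the matrix-tree theorem the graph has (1/4) * product of the nonzero eigenvalues = 4 spanning trees.

[0, 2, 2, 4]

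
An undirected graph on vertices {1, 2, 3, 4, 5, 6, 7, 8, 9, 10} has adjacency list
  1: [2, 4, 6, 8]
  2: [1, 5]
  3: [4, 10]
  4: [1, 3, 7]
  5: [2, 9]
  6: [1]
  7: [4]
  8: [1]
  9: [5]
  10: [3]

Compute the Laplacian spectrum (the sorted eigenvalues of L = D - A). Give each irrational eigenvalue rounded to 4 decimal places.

Reading degrees in the order [1, 2, 3, 4, 5, 6, 7, 8, 9, 10] gives [4, 2, 2, 3, 2, 1, 1, 1, 1, 1]; set D = diag(4, 2, 2, 3, 2, 1, 1, 1, 1, 1) and form L = D - A. Since every row of L sums to 0, the all-ones vector is in the kernel and 0 is an eigenvalue. The single zero eigenvalue shows the graph is connected. By the matrix-tree theorem the graph has (1/10) * product of the nonzero eigenvalues = 1 spanning tree.

[0, 0.1861, 0.4111, 0.6824, 1, 1.4697, 2.1671, 3.0584, 3.6781, 5.3472]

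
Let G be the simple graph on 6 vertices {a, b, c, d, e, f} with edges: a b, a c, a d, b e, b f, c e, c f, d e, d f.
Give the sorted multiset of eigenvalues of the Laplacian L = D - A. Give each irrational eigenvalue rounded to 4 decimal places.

[0, 3, 3, 3, 3, 6]

With the vertex order [a, b, c, d, e, f], the degrees are [3, 3, 3, 3, 3, 3], giving D = diag(3, 3, 3, 3, 3, 3) and L = D - A. Diagonalising L (or applying a numerical eigensolver to the 6x6 matrix) gives the spectrum above. The single zero eigenvalue shows the graph is connected. By the matrix-tree theorem the graph has (1/6) * product of the nonzero eigenvalues = 81 spanning trees.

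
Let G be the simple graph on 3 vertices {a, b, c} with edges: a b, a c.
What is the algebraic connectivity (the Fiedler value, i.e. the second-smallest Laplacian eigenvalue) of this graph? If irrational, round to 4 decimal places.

Reading degrees in the order [a, b, c] gives [2, 1, 1]; set D = diag(2, 1, 1) and form L = D - A. Computing the eigenvalues of L and sorting gives [0, 1, 3]. The Fiedler value lambda_2 = 1 is strictly positive, so the graph is connected. The eigenvalues sum to 4, which equals trace(L) = 2|E|.

1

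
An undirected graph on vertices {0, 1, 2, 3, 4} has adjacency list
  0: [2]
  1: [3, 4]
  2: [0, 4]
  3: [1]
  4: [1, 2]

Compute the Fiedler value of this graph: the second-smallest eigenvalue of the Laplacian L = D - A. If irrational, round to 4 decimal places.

0.3820

With the vertex order [0, 1, 2, 3, 4], the degrees are [1, 2, 2, 1, 2], giving D = diag(1, 2, 2, 1, 2) and L = D - A. The smallest Laplacian eigenvalue is always 0. The next one, lambda_2 = 0.3820, measures how hard the graph is to disconnect: larger values mean better connectivity. By the matrix-tree theorem the graph has (1/5) * product of the nonzero eigenvalues = 1 spanning tree.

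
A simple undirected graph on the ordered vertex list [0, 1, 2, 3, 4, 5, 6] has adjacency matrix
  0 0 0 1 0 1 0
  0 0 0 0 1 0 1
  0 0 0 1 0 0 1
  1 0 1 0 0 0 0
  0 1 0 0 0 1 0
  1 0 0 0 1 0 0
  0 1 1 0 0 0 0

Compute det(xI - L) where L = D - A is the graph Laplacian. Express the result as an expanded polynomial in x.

Each diagonal entry of L is the vertex degree and each off-diagonal entry is -1 where an edge is present, 0 otherwise; in the order [0, 1, 2, 3, 4, 5, 6] the diagonal is [2, 2, 2, 2, 2, 2, 2]. L has integer entries, so p(x) = det(xI - L) has integer coefficients. Expanding the determinant yields x^7 - 14x^6 + 77x^5 - 210x^4 + 294x^3 - 196x^2 + 49x. The constant term is 0 because L is singular (the all-ones vector lies in its kernel).

x^7 - 14x^6 + 77x^5 - 210x^4 + 294x^3 - 196x^2 + 49x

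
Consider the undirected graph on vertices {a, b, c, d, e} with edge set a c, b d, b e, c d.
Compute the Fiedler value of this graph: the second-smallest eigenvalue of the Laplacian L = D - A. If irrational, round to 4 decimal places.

With the vertex order [a, b, c, d, e], the degrees are [1, 2, 2, 2, 1], giving D = diag(1, 2, 2, 2, 1) and L = D - A. The smallest Laplacian eigenvalue is always 0. The next one, lambda_2 = 0.3820, measures how hard the graph is to disconnect: larger values mean better connectivity.

0.3820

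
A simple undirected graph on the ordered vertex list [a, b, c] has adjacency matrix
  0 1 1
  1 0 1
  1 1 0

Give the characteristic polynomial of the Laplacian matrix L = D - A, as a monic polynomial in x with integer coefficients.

x^3 - 6x^2 + 9x

Each diagonal entry of L is the vertex degree and each off-diagonal entry is -1 where an edge is present, 0 otherwise; in the order [a, b, c] the diagonal is [2, 2, 2]. Computing det(xI - L) by cofactor expansion (or equivalently via sum-over-permutations) gives x^3 - 6x^2 + 9x. The coefficient of x^2 equals -trace(L) = -6, matching the sum of degrees.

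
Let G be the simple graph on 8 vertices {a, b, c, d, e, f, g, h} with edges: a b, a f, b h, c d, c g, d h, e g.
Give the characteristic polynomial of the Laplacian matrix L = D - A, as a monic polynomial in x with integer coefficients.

Reading degrees in the order [a, b, c, d, e, f, g, h] gives [2, 2, 2, 2, 1, 1, 2, 2]; set D = diag(2, 2, 2, 2, 1, 1, 2, 2) and form L = D - A. Computing det(xI - L) by cofactor expansion (or equivalently via sum-over-permutations) gives x^8 - 14x^7 + 78x^6 - 220x^5 + 330x^4 - 252x^3 + 84x^2 - 8x. The coefficient of x^7 equals -trace(L) = -14, matching the sum of degrees. The eigenvalues sum to 14, which equals trace(L) = 2|E|.

x^8 - 14x^7 + 78x^6 - 220x^5 + 330x^4 - 252x^3 + 84x^2 - 8x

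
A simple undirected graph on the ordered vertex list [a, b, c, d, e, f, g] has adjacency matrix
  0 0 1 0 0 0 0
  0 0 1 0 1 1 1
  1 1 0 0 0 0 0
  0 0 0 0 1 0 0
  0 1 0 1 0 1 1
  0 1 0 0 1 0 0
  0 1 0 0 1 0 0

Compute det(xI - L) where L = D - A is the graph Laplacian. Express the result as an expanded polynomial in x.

Reading degrees in the order [a, b, c, d, e, f, g] gives [1, 4, 2, 1, 4, 2, 2]; set D = diag(1, 4, 2, 1, 4, 2, 2) and form L = D - A. Computing det(xI - L) by cofactor expansion (or equivalently via sum-over-permutations) gives x^7 - 16x^6 + 97x^5 - 280x^4 + 399x^3 - 258x^2 + 56x. Since p(0) = det(-L) = 0, x divides p(x). There is one zero in the spectrum, matching the 1 component.

x^7 - 16x^6 + 97x^5 - 280x^4 + 399x^3 - 258x^2 + 56x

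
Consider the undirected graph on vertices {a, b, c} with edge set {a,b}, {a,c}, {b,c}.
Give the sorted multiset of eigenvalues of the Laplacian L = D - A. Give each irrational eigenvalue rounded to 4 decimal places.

[0, 3, 3]

With the vertex order [a, b, c], the degrees are [2, 2, 2], giving D = diag(2, 2, 2) and L = D - A. Since every row of L sums to 0, the all-ones vector is in the kernel and 0 is an eigenvalue. The largest eigenvalue, 3, is at most the vertex count 3.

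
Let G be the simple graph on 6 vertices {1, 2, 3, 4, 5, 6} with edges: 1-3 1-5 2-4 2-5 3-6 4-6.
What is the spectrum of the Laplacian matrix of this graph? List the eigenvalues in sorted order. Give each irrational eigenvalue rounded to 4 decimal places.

Each diagonal entry of L is the vertex degree and each off-diagonal entry is -1 where an edge is present, 0 otherwise; in the order [1, 2, 3, 4, 5, 6] the diagonal is [2, 2, 2, 2, 2, 2]. L is symmetric positive semidefinite, so every eigenvalue is real and nonnegative. The single zero eigenvalue shows the graph is connected. The eigenvalues sum to 12, which equals trace(L) = 2|E|.

[0, 1, 1, 3, 3, 4]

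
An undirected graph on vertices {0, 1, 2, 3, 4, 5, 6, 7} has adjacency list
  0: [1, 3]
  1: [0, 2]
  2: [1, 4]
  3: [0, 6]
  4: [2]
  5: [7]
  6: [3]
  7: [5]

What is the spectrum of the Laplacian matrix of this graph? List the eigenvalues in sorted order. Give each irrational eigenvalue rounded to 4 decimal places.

[0, 0, 0.2679, 1, 2, 2, 3, 3.7321]

Reading degrees in the order [0, 1, 2, 3, 4, 5, 6, 7] gives [2, 2, 2, 2, 1, 1, 1, 1]; set D = diag(2, 2, 2, 2, 1, 1, 1, 1) and form L = D - A. Since every row of L sums to 0, the all-ones vector is in the kernel and 0 is an eigenvalue. The 2 zero eigenvalues correspond to the 2 connected components. There are 2 zeros in the spectrum, matching the 2 components.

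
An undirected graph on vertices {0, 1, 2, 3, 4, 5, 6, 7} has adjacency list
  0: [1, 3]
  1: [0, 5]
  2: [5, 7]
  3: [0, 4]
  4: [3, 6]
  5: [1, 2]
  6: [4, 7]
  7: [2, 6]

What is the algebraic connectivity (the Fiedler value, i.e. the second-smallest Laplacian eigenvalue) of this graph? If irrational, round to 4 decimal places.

Reading degrees in the order [0, 1, 2, 3, 4, 5, 6, 7] gives [2, 2, 2, 2, 2, 2, 2, 2]; set D = diag(2, 2, 2, 2, 2, 2, 2, 2) and form L = D - A. The sorted Laplacian eigenvalues are [0, 0.5858, 0.5858, 2, 2, 3.4142, 3.4142, 4]; the algebraic connectivity is the second entry, 0.5858. There is one zero in the spectrum, matching the 1 component. By the matrix-tree theorem the graph has (1/8) * product of the nonzero eigenvalues = 8 spanning trees.

0.5858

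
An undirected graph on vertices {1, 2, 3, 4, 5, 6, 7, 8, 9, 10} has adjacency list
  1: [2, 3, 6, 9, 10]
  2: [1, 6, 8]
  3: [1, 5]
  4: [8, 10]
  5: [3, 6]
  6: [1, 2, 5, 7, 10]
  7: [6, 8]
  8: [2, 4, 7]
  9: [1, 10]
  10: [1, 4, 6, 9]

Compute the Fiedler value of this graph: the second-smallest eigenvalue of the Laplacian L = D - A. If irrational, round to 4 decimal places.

Reading degrees in the order [1, 2, 3, 4, 5, 6, 7, 8, 9, 10] gives [5, 3, 2, 2, 2, 5, 2, 3, 2, 4]; set D = diag(5, 3, 2, 2, 2, 5, 2, 3, 2, 4) and form L = D - A. The smallest Laplacian eigenvalue is always 0. The next one, lambda_2 = 0.8666, measures how hard the graph is to disconnect: larger values mean better connectivity.

0.8666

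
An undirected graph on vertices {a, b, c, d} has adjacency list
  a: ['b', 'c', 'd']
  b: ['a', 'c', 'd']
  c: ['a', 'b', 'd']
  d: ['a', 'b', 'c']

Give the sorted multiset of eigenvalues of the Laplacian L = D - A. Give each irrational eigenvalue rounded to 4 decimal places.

With the vertex order [a, b, c, d], the degrees are [3, 3, 3, 3], giving D = diag(3, 3, 3, 3) and L = D - A. The multiplicity of 0 as a Laplacian eigenvalue equals the number of connected components. The single zero eigenvalue shows the graph is connected. The eigenvalues sum to 12, which equals trace(L) = 2|E|.

[0, 4, 4, 4]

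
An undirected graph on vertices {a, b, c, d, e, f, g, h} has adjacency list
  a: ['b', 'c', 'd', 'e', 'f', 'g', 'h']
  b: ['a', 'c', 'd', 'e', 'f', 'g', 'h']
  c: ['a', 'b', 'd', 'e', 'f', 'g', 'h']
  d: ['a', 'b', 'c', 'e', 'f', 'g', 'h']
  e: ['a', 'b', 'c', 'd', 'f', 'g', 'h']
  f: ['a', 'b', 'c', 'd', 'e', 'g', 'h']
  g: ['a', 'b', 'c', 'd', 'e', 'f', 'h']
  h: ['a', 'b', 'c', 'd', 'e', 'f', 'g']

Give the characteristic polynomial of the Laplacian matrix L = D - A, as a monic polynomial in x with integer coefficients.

Reading degrees in the order [a, b, c, d, e, f, g, h] gives [7, 7, 7, 7, 7, 7, 7, 7]; set D = diag(7, 7, 7, 7, 7, 7, 7, 7) and form L = D - A. Computing det(xI - L) by cofactor expansion (or equivalently via sum-over-permutations) gives x^8 - 56x^7 + 1344x^6 - 17920x^5 + 143360x^4 - 688128x^3 + 1835008x^2 - 2097152x. Since p(0) = det(-L) = 0, x divides p(x). There is one zero in the spectrum, matching the 1 component.

x^8 - 56x^7 + 1344x^6 - 17920x^5 + 143360x^4 - 688128x^3 + 1835008x^2 - 2097152x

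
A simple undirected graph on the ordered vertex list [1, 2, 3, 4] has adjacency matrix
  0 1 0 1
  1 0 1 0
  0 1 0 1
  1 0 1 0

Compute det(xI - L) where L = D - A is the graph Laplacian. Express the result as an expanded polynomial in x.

x^4 - 8x^3 + 20x^2 - 16x

Reading degrees in the order [1, 2, 3, 4] gives [2, 2, 2, 2]; set D = diag(2, 2, 2, 2) and form L = D - A. The eigenvalues of L are [0, 2, 2, 4]; the characteristic polynomial is the product of (x - lambda_i), which multiplies out to x^4 - 8x^3 + 20x^2 - 16x. The constant term is 0 because L is singular (the all-ones vector lies in its kernel). The eigenvalues sum to 8, which equals trace(L) = 2|E|. There is one zero in the spectrum, matching the 1 component.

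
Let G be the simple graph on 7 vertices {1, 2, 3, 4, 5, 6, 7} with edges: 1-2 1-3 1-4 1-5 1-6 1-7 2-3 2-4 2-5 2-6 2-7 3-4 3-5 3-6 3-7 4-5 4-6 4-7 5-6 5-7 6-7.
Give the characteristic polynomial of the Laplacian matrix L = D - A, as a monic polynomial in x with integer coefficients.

With the vertex order [1, 2, 3, 4, 5, 6, 7], the degrees are [6, 6, 6, 6, 6, 6, 6], giving D = diag(6, 6, 6, 6, 6, 6, 6) and L = D - A. L has integer entries, so p(x) = det(xI - L) has integer coefficients. Expanding the determinant yields x^7 - 42x^6 + 735x^5 - 6860x^4 + 36015x^3 - 100842x^2 + 117649x. Since p(0) = det(-L) = 0, x divides p(x).

x^7 - 42x^6 + 735x^5 - 6860x^4 + 36015x^3 - 100842x^2 + 117649x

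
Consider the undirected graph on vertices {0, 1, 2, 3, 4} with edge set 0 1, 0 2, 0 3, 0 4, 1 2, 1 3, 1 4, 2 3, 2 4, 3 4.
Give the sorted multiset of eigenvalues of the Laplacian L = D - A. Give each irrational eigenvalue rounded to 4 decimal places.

[0, 5, 5, 5, 5]

Reading degrees in the order [0, 1, 2, 3, 4] gives [4, 4, 4, 4, 4]; set D = diag(4, 4, 4, 4, 4) and form L = D - A. The multiplicity of 0 as a Laplacian eigenvalue equals the number of connected components. The single zero eigenvalue shows the graph is connected. The eigenvalues sum to 20, which equals trace(L) = 2|E|.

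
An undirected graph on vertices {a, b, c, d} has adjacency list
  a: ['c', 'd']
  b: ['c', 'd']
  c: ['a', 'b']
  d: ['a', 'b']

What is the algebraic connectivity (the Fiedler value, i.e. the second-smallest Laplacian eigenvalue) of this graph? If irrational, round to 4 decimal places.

Each diagonal entry of L is the vertex degree and each off-diagonal entry is -1 where an edge is present, 0 otherwise; in the order [a, b, c, d] the diagonal is [2, 2, 2, 2]. The sorted Laplacian eigenvalues are [0, 2, 2, 4]; the algebraic connectivity is the second entry, 2. The eigenvalues sum to 8, which equals trace(L) = 2|E|.

2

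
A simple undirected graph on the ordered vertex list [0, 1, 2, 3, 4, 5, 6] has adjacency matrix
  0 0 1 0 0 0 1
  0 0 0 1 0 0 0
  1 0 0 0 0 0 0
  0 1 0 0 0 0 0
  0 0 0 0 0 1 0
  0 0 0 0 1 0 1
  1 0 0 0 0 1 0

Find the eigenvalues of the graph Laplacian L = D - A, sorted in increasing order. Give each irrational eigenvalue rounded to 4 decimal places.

With the vertex order [0, 1, 2, 3, 4, 5, 6], the degrees are [2, 1, 1, 1, 1, 2, 2], giving D = diag(2, 1, 1, 1, 1, 2, 2) and L = D - A. Since every row of L sums to 0, the all-ones vector is in the kernel and 0 is an eigenvalue. The 2 zero eigenvalues correspond to the 2 connected components.

[0, 0, 0.3820, 1.3820, 2, 2.6180, 3.6180]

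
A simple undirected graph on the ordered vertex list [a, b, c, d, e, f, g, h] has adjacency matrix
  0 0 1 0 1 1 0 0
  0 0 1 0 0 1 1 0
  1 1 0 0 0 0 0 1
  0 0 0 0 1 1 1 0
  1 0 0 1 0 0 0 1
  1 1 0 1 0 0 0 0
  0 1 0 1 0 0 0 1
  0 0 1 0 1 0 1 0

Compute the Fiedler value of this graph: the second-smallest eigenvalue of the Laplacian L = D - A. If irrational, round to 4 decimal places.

2

Each diagonal entry of L is the vertex degree and each off-diagonal entry is -1 where an edge is present, 0 otherwise; in the order [a, b, c, d, e, f, g, h] the diagonal is [3, 3, 3, 3, 3, 3, 3, 3]. The sorted Laplacian eigenvalues are [0, 2, 2, 2, 4, 4, 4, 6]; the algebraic connectivity is the second entry, 2. The largest eigenvalue, 6, is at most the vertex count 8. There is one zero in the spectrum, matching the 1 component.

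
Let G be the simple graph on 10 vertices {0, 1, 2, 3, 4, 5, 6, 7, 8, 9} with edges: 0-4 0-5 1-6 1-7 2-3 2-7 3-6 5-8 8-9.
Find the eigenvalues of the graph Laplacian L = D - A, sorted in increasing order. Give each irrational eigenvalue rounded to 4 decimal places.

[0, 0, 0.3820, 1.3820, 1.3820, 1.3820, 2.6180, 3.6180, 3.6180, 3.6180]

Reading degrees in the order [0, 1, 2, 3, 4, 5, 6, 7, 8, 9] gives [2, 2, 2, 2, 1, 2, 2, 2, 2, 1]; set D = diag(2, 2, 2, 2, 1, 2, 2, 2, 2, 1) and form L = D - A. L is symmetric positive semidefinite, so every eigenvalue is real and nonnegative. The 2 zero eigenvalues correspond to the 2 connected components. The eigenvalues sum to 18, which equals trace(L) = 2|E|. There are 2 zeros in the spectrum, matching the 2 components.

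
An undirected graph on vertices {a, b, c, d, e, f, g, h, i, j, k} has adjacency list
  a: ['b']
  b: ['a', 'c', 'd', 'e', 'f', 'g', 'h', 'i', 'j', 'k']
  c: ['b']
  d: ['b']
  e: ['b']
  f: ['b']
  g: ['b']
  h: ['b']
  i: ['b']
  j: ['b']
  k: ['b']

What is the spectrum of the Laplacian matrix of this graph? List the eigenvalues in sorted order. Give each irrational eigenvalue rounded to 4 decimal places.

[0, 1, 1, 1, 1, 1, 1, 1, 1, 1, 11]

With the vertex order [a, b, c, d, e, f, g, h, i, j, k], the degrees are [1, 10, 1, 1, 1, 1, 1, 1, 1, 1, 1], giving D = diag(1, 10, 1, 1, 1, 1, 1, 1, 1, 1, 1) and L = D - A. Since every row of L sums to 0, the all-ones vector is in the kernel and 0 is an eigenvalue. The single zero eigenvalue shows the graph is connected. By the matrix-tree theorem the graph has (1/11) * product of the nonzero eigenvalues = 1 spanning tree. There is one zero in the spectrum, matching the 1 component.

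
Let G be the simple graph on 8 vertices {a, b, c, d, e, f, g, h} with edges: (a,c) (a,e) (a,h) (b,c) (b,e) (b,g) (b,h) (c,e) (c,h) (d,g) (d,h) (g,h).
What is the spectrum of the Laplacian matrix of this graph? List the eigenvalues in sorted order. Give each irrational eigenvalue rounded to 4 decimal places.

[0, 0, 1.2793, 3, 3.6543, 4.3189, 5.4530, 6.2946]

Reading degrees in the order [a, b, c, d, e, f, g, h] gives [3, 4, 4, 2, 3, 0, 3, 5]; set D = diag(3, 4, 4, 2, 3, 0, 3, 5) and form L = D - A. Diagonalising L (or applying a numerical eigensolver to the 8x8 matrix) gives the spectrum above. The 2 zero eigenvalues correspond to the 2 connected components. There are 2 zeros in the spectrum, matching the 2 components.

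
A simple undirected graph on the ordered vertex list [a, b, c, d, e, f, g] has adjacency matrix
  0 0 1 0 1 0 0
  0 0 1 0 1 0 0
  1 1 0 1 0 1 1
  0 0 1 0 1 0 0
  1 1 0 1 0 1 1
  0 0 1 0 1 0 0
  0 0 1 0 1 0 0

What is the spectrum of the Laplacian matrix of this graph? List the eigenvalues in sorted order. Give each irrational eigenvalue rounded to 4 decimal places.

[0, 2, 2, 2, 2, 5, 7]

Reading degrees in the order [a, b, c, d, e, f, g] gives [2, 2, 5, 2, 5, 2, 2]; set D = diag(2, 2, 5, 2, 5, 2, 2) and form L = D - A. The multiplicity of 0 as a Laplacian eigenvalue equals the number of connected components. The single zero eigenvalue shows the graph is connected. The eigenvalues sum to 20, which equals trace(L) = 2|E|. The largest eigenvalue, 7, is at most the vertex count 7.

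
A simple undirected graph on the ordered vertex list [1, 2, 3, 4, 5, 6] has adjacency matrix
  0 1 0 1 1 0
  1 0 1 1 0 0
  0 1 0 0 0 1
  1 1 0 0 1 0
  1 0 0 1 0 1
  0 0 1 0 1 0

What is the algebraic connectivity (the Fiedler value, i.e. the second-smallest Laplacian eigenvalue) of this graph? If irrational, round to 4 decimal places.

Each diagonal entry of L is the vertex degree and each off-diagonal entry is -1 where an edge is present, 0 otherwise; in the order [1, 2, 3, 4, 5, 6] the diagonal is [3, 3, 2, 3, 3, 2]. The sorted Laplacian eigenvalues are [0, 1.2679, 2, 4, 4, 4.7321]; the algebraic connectivity is the second entry, 1.2679. By the matrix-tree theorem the graph has (1/6) * product of the nonzero eigenvalues = 32 spanning trees.

1.2679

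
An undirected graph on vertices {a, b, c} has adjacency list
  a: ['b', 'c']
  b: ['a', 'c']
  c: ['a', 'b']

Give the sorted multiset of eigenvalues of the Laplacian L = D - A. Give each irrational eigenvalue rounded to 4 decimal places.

[0, 3, 3]

Reading degrees in the order [a, b, c] gives [2, 2, 2]; set D = diag(2, 2, 2) and form L = D - A. L is symmetric positive semidefinite, so every eigenvalue is real and nonnegative. The largest eigenvalue, 3, is at most the vertex count 3.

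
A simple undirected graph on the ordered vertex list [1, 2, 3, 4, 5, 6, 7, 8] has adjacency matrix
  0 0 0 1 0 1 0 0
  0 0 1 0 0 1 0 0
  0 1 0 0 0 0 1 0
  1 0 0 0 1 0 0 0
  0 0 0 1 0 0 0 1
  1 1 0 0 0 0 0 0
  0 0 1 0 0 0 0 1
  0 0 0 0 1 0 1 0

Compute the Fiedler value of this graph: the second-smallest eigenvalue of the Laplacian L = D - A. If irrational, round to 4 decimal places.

0.5858

Reading degrees in the order [1, 2, 3, 4, 5, 6, 7, 8] gives [2, 2, 2, 2, 2, 2, 2, 2]; set D = diag(2, 2, 2, 2, 2, 2, 2, 2) and form L = D - A. The smallest Laplacian eigenvalue is always 0. The next one, lambda_2 = 0.5858, measures how hard the graph is to disconnect: larger values mean better connectivity. By the matrix-tree theorem the graph has (1/8) * product of the nonzero eigenvalues = 8 spanning trees.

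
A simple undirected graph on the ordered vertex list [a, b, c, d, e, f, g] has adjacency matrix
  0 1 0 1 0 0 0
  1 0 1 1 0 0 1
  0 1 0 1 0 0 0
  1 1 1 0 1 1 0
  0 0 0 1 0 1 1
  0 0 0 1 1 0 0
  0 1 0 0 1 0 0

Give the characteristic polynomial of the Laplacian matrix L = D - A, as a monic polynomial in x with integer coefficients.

x^7 - 20x^6 + 157x^5 - 616x^4 + 1271x^3 - 1312x^2 + 532x

With the vertex order [a, b, c, d, e, f, g], the degrees are [2, 4, 2, 5, 3, 2, 2], giving D = diag(2, 4, 2, 5, 3, 2, 2) and L = D - A. L has integer entries, so p(x) = det(xI - L) has integer coefficients. Expanding the determinant yields x^7 - 20x^6 + 157x^5 - 616x^4 + 1271x^3 - 1312x^2 + 532x. The coefficient of x^6 equals -trace(L) = -20, matching the sum of degrees. The largest eigenvalue, 6.1746, is at most the vertex count 7.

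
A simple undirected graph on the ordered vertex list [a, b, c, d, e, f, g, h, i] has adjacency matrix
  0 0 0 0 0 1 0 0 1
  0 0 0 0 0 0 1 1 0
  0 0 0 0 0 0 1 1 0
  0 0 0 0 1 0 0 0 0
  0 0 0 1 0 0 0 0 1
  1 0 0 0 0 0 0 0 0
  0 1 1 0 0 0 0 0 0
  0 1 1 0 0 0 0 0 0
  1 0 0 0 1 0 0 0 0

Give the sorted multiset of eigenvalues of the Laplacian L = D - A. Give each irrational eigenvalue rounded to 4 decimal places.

[0, 0, 0.3820, 1.3820, 2, 2, 2.6180, 3.6180, 4]

With the vertex order [a, b, c, d, e, f, g, h, i], the degrees are [2, 2, 2, 1, 2, 1, 2, 2, 2], giving D = diag(2, 2, 2, 1, 2, 1, 2, 2, 2) and L = D - A. Diagonalising L (or applying a numerical eigensolver to the 9x9 matrix) gives the spectrum above. The 2 zero eigenvalues correspond to the 2 connected components.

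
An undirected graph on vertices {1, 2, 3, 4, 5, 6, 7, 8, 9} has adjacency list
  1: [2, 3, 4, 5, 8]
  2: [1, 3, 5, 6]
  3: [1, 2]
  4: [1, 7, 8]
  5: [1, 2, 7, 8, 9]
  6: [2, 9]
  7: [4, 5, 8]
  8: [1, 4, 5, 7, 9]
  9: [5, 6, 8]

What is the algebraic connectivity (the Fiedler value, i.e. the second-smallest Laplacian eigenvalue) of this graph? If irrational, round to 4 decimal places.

1.2901

Reading degrees in the order [1, 2, 3, 4, 5, 6, 7, 8, 9] gives [5, 4, 2, 3, 5, 2, 3, 5, 3]; set D = diag(5, 4, 2, 3, 5, 2, 3, 5, 3) and form L = D - A. The smallest Laplacian eigenvalue is always 0. The next one, lambda_2 = 1.2901, measures how hard the graph is to disconnect: larger values mean better connectivity. By the matrix-tree theorem the graph has (1/9) * product of the nonzero eigenvalues = 2190 spanning trees.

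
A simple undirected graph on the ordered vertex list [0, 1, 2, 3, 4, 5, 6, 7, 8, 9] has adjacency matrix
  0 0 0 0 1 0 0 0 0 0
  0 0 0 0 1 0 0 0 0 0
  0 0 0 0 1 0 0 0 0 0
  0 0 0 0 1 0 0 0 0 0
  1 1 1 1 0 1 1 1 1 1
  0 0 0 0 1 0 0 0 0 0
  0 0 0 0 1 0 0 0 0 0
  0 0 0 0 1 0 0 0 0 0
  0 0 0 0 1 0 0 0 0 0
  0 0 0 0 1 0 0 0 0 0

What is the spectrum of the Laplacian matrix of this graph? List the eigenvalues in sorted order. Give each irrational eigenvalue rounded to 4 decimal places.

With the vertex order [0, 1, 2, 3, 4, 5, 6, 7, 8, 9], the degrees are [1, 1, 1, 1, 9, 1, 1, 1, 1, 1], giving D = diag(1, 1, 1, 1, 9, 1, 1, 1, 1, 1) and L = D - A. The multiplicity of 0 as a Laplacian eigenvalue equals the number of connected components.

[0, 1, 1, 1, 1, 1, 1, 1, 1, 10]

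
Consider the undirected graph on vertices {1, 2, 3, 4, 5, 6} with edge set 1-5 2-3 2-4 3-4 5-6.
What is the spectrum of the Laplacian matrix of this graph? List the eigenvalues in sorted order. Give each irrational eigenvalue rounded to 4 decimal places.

Each diagonal entry of L is the vertex degree and each off-diagonal entry is -1 where an edge is present, 0 otherwise; in the order [1, 2, 3, 4, 5, 6] the diagonal is [1, 2, 2, 2, 2, 1]. The multiplicity of 0 as a Laplacian eigenvalue equals the number of connected components. The 2 zero eigenvalues correspond to the 2 connected components. There are 2 zeros in the spectrum, matching the 2 components. The eigenvalues sum to 10, which equals trace(L) = 2|E|.

[0, 0, 1, 3, 3, 3]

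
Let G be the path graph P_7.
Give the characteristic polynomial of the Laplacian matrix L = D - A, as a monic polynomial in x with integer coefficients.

The graph has 7 vertices and degree multiset [2, 2, 2, 2, 2, 1, 1]; D is the diagonal matrix of degrees and L = D - A. L has integer entries, so p(x) = det(xI - L) has integer coefficients. Expanding the determinant yields x^7 - 12x^6 + 55x^5 - 120x^4 + 126x^3 - 56x^2 + 7x. The constant term is 0 because L is singular (the all-ones vector lies in its kernel).

x^7 - 12x^6 + 55x^5 - 120x^4 + 126x^3 - 56x^2 + 7x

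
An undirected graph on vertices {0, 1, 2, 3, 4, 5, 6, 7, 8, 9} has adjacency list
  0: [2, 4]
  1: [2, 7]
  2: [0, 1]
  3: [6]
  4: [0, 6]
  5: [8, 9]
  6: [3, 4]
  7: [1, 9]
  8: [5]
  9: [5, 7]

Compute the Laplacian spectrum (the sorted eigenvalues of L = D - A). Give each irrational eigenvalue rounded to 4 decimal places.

With the vertex order [0, 1, 2, 3, 4, 5, 6, 7, 8, 9], the degrees are [2, 2, 2, 1, 2, 2, 2, 2, 1, 2], giving D = diag(2, 2, 2, 1, 2, 2, 2, 2, 1, 2) and L = D - A. L is symmetric positive semidefinite, so every eigenvalue is real and nonnegative. By the matrix-tree theorem the graph has (1/10) * product of the nonzero eigenvalues = 1 spanning tree. There is one zero in the spectrum, matching the 1 component.

[0, 0.0979, 0.3820, 0.8244, 1.3820, 2, 2.6180, 3.1756, 3.6180, 3.9021]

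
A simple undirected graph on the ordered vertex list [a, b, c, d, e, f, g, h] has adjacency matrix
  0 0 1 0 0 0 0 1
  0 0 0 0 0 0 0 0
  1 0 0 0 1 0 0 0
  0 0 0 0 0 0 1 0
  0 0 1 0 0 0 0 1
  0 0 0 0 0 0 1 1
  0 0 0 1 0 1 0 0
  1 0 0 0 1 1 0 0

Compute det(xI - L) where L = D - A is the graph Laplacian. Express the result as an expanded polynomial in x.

With the vertex order [a, b, c, d, e, f, g, h], the degrees are [2, 0, 2, 1, 2, 2, 2, 3], giving D = diag(2, 0, 2, 1, 2, 2, 2, 3) and L = D - A. L has integer entries, so p(x) = det(xI - L) has integer coefficients. Expanding the determinant yields x^8 - 14x^7 + 76x^6 - 202x^5 + 270x^4 - 162x^3 + 28x^2. The coefficient of x^7 equals -trace(L) = -14, matching the sum of degrees. The eigenvalues sum to 14, which equals trace(L) = 2|E|.

x^8 - 14x^7 + 76x^6 - 202x^5 + 270x^4 - 162x^3 + 28x^2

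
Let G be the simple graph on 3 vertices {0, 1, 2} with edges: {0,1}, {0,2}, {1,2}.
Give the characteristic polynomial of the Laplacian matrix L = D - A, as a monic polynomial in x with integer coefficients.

Each diagonal entry of L is the vertex degree and each off-diagonal entry is -1 where an edge is present, 0 otherwise; in the order [0, 1, 2] the diagonal is [2, 2, 2]. L has integer entries, so p(x) = det(xI - L) has integer coefficients. Expanding the determinant yields x^3 - 6x^2 + 9x. The constant term is 0 because L is singular (the all-ones vector lies in its kernel). The largest eigenvalue, 3, is at most the vertex count 3. The eigenvalues sum to 6, which equals trace(L) = 2|E|.

x^3 - 6x^2 + 9x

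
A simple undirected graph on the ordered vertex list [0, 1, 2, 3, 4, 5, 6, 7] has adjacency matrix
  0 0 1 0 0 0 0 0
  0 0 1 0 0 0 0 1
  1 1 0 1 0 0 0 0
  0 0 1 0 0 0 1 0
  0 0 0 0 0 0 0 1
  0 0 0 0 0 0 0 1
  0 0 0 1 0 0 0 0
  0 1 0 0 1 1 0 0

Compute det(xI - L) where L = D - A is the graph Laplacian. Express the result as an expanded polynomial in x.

Each diagonal entry of L is the vertex degree and each off-diagonal entry is -1 where an edge is present, 0 otherwise; in the order [0, 1, 2, 3, 4, 5, 6, 7] the diagonal is [1, 2, 3, 2, 1, 1, 1, 3]. Computing det(xI - L) by cofactor expansion (or equivalently via sum-over-permutations) gives x^8 - 14x^7 + 76x^6 - 204x^5 + 288x^4 - 210x^3 + 71x^2 - 8x. The constant term is 0 because L is singular (the all-ones vector lies in its kernel).

x^8 - 14x^7 + 76x^6 - 204x^5 + 288x^4 - 210x^3 + 71x^2 - 8x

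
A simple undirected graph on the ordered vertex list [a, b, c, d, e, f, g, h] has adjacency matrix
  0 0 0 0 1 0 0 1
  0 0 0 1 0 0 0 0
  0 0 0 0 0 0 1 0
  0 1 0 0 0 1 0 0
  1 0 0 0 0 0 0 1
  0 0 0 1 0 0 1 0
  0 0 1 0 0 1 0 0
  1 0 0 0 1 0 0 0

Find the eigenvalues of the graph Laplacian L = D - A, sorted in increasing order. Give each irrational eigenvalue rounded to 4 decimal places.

[0, 0, 0.3820, 1.3820, 2.6180, 3, 3, 3.6180]

With the vertex order [a, b, c, d, e, f, g, h], the degrees are [2, 1, 1, 2, 2, 2, 2, 2], giving D = diag(2, 1, 1, 2, 2, 2, 2, 2) and L = D - A. The multiplicity of 0 as a Laplacian eigenvalue equals the number of connected components. The 2 zero eigenvalues correspond to the 2 connected components. The largest eigenvalue, 3.6180, is at most the vertex count 8. The eigenvalues sum to 14, which equals trace(L) = 2|E|.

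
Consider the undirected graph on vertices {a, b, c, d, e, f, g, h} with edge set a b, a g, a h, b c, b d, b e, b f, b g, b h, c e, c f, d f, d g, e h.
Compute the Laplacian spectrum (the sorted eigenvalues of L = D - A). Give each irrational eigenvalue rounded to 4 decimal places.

[0, 1.7530, 1.7530, 3.4450, 3.4450, 4.8019, 4.8019, 8]

With the vertex order [a, b, c, d, e, f, g, h], the degrees are [3, 7, 3, 3, 3, 3, 3, 3], giving D = diag(3, 7, 3, 3, 3, 3, 3, 3) and L = D - A. Diagonalising L (or applying a numerical eigensolver to the 8x8 matrix) gives the spectrum above. The eigenvalues sum to 28, which equals trace(L) = 2|E|. There is one zero in the spectrum, matching the 1 component.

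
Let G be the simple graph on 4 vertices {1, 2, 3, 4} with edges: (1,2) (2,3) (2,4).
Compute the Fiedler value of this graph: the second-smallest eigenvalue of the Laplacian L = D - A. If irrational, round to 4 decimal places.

With the vertex order [1, 2, 3, 4], the degrees are [1, 3, 1, 1], giving D = diag(1, 3, 1, 1) and L = D - A. Computing the eigenvalues of L and sorting gives [0, 1, 1, 4]. The Fiedler value lambda_2 = 1 is strictly positive, so the graph is connected. By the matrix-tree theorem the graph has (1/4) * product of the nonzero eigenvalues = 1 spanning tree. The eigenvalues sum to 6, which equals trace(L) = 2|E|.

1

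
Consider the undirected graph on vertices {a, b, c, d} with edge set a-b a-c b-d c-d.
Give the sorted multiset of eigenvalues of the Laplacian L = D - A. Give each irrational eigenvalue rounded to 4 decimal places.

[0, 2, 2, 4]

Each diagonal entry of L is the vertex degree and each off-diagonal entry is -1 where an edge is present, 0 otherwise; in the order [a, b, c, d] the diagonal is [2, 2, 2, 2]. The multiplicity of 0 as a Laplacian eigenvalue equals the number of connected components. The single zero eigenvalue shows the graph is connected. There is one zero in the spectrum, matching the 1 component.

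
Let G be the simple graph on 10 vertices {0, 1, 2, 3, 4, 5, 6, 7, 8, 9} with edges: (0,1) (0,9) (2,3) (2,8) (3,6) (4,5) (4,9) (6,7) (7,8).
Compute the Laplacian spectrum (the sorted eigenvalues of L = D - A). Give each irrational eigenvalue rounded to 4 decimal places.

[0, 0, 0.3820, 1.3820, 1.3820, 1.3820, 2.6180, 3.6180, 3.6180, 3.6180]

Each diagonal entry of L is the vertex degree and each off-diagonal entry is -1 where an edge is present, 0 otherwise; in the order [0, 1, 2, 3, 4, 5, 6, 7, 8, 9] the diagonal is [2, 1, 2, 2, 2, 1, 2, 2, 2, 2]. The multiplicity of 0 as a Laplacian eigenvalue equals the number of connected components. The 2 zero eigenvalues correspond to the 2 connected components. There are 2 zeros in the spectrum, matching the 2 components.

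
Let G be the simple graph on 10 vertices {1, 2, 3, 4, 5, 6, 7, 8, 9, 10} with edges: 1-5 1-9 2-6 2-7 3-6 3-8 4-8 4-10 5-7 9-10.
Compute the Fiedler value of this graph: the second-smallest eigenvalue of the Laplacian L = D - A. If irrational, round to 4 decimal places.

With the vertex order [1, 2, 3, 4, 5, 6, 7, 8, 9, 10], the degrees are [2, 2, 2, 2, 2, 2, 2, 2, 2, 2], giving D = diag(2, 2, 2, 2, 2, 2, 2, 2, 2, 2) and L = D - A. The smallest Laplacian eigenvalue is always 0. The next one, lambda_2 = 0.3820, measures how hard the graph is to disconnect: larger values mean better connectivity. There is one zero in the spectrum, matching the 1 component. The eigenvalues sum to 20, which equals trace(L) = 2|E|.

0.3820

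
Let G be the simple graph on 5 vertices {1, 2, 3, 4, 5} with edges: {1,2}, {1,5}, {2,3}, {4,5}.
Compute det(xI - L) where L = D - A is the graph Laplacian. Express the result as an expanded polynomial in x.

Each diagonal entry of L is the vertex degree and each off-diagonal entry is -1 where an edge is present, 0 otherwise; in the order [1, 2, 3, 4, 5] the diagonal is [2, 2, 1, 1, 2]. Computing det(xI - L) by cofactor expansion (or equivalently via sum-over-permutations) gives x^5 - 8x^4 + 21x^3 - 20x^2 + 5x. The coefficient of x^4 equals -trace(L) = -8, matching the sum of degrees.

x^5 - 8x^4 + 21x^3 - 20x^2 + 5x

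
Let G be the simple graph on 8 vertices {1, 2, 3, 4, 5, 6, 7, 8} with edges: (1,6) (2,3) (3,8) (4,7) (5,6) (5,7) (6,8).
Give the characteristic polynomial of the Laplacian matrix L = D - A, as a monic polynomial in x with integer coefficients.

Reading degrees in the order [1, 2, 3, 4, 5, 6, 7, 8] gives [1, 1, 2, 1, 2, 3, 2, 2]; set D = diag(1, 1, 2, 1, 2, 3, 2, 2) and form L = D - A. L has integer entries, so p(x) = det(xI - L) has integer coefficients. Expanding the determinant yields x^8 - 14x^7 + 77x^6 - 212x^5 + 308x^4 - 228x^3 + 75x^2 - 8x. The coefficient of x^7 equals -trace(L) = -14, matching the sum of degrees. There is one zero in the spectrum, matching the 1 component. The largest eigenvalue, 4.3623, is at most the vertex count 8.

x^8 - 14x^7 + 77x^6 - 212x^5 + 308x^4 - 228x^3 + 75x^2 - 8x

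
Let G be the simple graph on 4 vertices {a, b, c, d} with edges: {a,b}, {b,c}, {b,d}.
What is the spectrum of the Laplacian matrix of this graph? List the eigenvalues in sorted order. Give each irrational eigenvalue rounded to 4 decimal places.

With the vertex order [a, b, c, d], the degrees are [1, 3, 1, 1], giving D = diag(1, 3, 1, 1) and L = D - A. Since every row of L sums to 0, the all-ones vector is in the kernel and 0 is an eigenvalue. The single zero eigenvalue shows the graph is connected. By the matrix-tree theorem the graph has (1/4) * product of the nonzero eigenvalues = 1 spanning tree.

[0, 1, 1, 4]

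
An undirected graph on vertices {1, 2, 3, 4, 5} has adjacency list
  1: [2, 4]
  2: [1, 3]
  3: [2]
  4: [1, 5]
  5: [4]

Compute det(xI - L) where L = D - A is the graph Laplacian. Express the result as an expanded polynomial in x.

x^5 - 8x^4 + 21x^3 - 20x^2 + 5x

With the vertex order [1, 2, 3, 4, 5], the degrees are [2, 2, 1, 2, 1], giving D = diag(2, 2, 1, 2, 1) and L = D - A. L has integer entries, so p(x) = det(xI - L) has integer coefficients. Expanding the determinant yields x^5 - 8x^4 + 21x^3 - 20x^2 + 5x. The constant term is 0 because L is singular (the all-ones vector lies in its kernel). There is one zero in the spectrum, matching the 1 component.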